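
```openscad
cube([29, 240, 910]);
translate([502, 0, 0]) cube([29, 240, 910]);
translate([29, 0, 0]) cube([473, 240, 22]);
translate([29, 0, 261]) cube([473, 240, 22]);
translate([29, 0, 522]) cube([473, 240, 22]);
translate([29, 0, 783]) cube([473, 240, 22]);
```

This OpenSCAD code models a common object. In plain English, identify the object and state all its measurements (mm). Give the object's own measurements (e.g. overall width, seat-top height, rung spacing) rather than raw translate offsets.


An open bookshelf. Two side panels, each 29 mm thick, 240 mm deep and 910 mm tall, stand 531 mm apart (outside-to-outside). Between them sit 4 shelves, each 22 mm thick and 240 mm deep, spanning the full gap between the sides. The bottom shelf rests on the floor (its underside at z = 0) and the clear gap between one shelf's top and the next shelf's underside is 239 mm.


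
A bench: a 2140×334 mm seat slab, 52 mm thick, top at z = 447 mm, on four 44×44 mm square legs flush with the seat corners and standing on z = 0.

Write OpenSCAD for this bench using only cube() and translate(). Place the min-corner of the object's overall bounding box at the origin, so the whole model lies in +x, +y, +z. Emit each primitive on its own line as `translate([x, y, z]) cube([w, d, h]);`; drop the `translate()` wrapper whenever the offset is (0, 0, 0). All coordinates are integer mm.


translate([0, 0, 395]) cube([2140, 334, 52]);
cube([44, 44, 395]);
translate([0, 290, 0]) cube([44, 44, 395]);
translate([2096, 0, 0]) cube([44, 44, 395]);
translate([2096, 290, 0]) cube([44, 44, 395]);


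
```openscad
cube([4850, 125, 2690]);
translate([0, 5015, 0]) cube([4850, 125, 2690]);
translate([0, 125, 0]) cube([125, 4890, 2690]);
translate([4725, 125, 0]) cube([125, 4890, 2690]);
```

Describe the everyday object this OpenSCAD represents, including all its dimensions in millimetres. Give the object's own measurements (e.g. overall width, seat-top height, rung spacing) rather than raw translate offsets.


The wall frame of a small rectangular building: four walls, each 2690 mm tall and 125 mm thick, enclosing a footprint 4850 mm (x) by 5140 mm (y) outside-to-outside, with no floor or roof. The front and back walls (the −y and +y sides) span the full width; the two side walls fit between them.


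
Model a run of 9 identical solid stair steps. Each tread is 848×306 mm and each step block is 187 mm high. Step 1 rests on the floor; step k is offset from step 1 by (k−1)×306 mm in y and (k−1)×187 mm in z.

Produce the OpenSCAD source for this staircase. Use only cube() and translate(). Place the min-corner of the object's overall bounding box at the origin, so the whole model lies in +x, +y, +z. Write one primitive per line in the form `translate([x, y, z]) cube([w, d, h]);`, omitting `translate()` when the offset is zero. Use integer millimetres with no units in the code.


cube([848, 306, 187]);
translate([0, 306, 187]) cube([848, 306, 187]);
translate([0, 612, 374]) cube([848, 306, 187]);
translate([0, 918, 561]) cube([848, 306, 187]);
translate([0, 1224, 748]) cube([848, 306, 187]);
translate([0, 1530, 935]) cube([848, 306, 187]);
translate([0, 1836, 1122]) cube([848, 306, 187]);
translate([0, 2142, 1309]) cube([848, 306, 187]);
translate([0, 2448, 1496]) cube([848, 306, 187]);


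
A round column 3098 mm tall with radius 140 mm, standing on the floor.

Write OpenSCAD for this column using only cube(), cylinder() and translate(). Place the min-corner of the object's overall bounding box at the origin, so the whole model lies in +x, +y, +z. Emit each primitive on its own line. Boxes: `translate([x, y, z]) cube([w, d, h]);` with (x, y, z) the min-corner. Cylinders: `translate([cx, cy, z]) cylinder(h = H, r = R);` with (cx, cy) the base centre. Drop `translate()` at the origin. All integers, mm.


translate([140, 140, 0]) cylinder(h = 3098, r = 140);


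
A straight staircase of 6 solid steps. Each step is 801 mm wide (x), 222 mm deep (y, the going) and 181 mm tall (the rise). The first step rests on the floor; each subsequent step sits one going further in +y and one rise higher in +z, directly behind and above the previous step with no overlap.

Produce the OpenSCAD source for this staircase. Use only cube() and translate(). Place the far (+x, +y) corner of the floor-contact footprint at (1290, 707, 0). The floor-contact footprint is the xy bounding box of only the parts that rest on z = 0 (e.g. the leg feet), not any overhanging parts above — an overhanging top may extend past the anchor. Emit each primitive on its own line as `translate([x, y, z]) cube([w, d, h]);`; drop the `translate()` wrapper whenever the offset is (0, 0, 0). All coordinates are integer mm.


translate([489, 485, 0]) cube([801, 222, 181]);
translate([489, 707, 181]) cube([801, 222, 181]);
translate([489, 929, 362]) cube([801, 222, 181]);
translate([489, 1151, 543]) cube([801, 222, 181]);
translate([489, 1373, 724]) cube([801, 222, 181]);
translate([489, 1595, 905]) cube([801, 222, 181]);


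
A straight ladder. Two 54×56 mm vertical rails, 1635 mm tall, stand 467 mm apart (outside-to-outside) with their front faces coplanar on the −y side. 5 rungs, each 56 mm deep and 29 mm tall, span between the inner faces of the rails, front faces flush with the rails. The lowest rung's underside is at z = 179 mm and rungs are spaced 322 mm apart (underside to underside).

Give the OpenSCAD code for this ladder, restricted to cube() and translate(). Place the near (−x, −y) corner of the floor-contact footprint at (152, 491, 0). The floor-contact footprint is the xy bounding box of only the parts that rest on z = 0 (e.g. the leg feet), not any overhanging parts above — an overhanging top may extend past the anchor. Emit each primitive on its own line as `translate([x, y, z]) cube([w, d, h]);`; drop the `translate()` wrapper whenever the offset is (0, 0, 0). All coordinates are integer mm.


translate([152, 491, 0]) cube([54, 56, 1635]);
translate([565, 491, 0]) cube([54, 56, 1635]);
translate([206, 491, 179]) cube([359, 56, 29]);
translate([206, 491, 501]) cube([359, 56, 29]);
translate([206, 491, 823]) cube([359, 56, 29]);
translate([206, 491, 1145]) cube([359, 56, 29]);
translate([206, 491, 1467]) cube([359, 56, 29]);


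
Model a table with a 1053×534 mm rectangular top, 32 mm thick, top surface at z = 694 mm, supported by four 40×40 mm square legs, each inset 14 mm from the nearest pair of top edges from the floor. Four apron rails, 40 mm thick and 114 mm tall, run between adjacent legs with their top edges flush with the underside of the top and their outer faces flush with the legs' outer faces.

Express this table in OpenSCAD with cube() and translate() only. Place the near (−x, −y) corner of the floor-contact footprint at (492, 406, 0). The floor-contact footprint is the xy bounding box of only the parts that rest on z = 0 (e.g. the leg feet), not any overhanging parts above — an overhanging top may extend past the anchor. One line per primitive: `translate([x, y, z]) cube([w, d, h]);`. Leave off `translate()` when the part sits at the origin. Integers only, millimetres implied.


translate([478, 392, 662]) cube([1053, 534, 32]);
translate([492, 406, 0]) cube([40, 40, 662]);
translate([1477, 406, 0]) cube([40, 40, 662]);
translate([492, 872, 0]) cube([40, 40, 662]);
translate([1477, 872, 0]) cube([40, 40, 662]);
translate([532, 406, 548]) cube([945, 40, 114]);
translate([532, 872, 548]) cube([945, 40, 114]);
translate([492, 446, 548]) cube([40, 426, 114]);
translate([1477, 446, 548]) cube([40, 426, 114]);


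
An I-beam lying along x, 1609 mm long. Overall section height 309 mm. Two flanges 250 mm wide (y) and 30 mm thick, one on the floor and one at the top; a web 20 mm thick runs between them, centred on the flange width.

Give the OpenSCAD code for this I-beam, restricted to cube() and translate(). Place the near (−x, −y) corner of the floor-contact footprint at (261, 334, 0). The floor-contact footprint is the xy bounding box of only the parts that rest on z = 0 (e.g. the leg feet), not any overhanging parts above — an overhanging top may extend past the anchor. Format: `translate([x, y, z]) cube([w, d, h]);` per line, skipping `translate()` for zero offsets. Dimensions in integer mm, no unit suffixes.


translate([261, 334, 0]) cube([1609, 250, 30]);
translate([261, 449, 30]) cube([1609, 20, 249]);
translate([261, 334, 279]) cube([1609, 250, 30]);


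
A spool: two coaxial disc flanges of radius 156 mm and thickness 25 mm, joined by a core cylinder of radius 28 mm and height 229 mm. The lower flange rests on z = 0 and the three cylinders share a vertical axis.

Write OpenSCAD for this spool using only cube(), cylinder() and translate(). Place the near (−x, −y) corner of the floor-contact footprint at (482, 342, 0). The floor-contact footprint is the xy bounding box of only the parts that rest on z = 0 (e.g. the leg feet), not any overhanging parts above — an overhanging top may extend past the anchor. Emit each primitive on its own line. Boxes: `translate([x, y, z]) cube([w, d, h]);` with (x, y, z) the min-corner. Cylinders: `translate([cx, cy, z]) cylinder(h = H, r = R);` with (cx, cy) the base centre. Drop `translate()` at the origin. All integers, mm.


translate([638, 498, 0]) cylinder(h = 25, r = 156);
translate([638, 498, 25]) cylinder(h = 229, r = 28);
translate([638, 498, 254]) cylinder(h = 25, r = 156);


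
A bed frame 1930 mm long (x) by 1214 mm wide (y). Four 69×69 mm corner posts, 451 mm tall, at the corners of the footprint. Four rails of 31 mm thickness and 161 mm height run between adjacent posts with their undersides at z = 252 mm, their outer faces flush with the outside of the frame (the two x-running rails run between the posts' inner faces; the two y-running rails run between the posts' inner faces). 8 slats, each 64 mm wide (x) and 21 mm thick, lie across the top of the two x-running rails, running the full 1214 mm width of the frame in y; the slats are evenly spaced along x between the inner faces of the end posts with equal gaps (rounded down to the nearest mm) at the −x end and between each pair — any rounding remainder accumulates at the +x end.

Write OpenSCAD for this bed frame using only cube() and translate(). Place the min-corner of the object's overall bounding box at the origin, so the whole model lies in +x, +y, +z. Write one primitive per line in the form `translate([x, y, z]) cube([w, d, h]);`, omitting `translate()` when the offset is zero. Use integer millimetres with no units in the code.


// slat z = rail_z + rail_h = 252 + 161 = 413
// slat gap = ⌊(1792 − 8·64) / 9⌋ = 142
cube([69, 69, 451]);
translate([0, 1145, 0]) cube([69, 69, 451]);
translate([1861, 0, 0]) cube([69, 69, 451]);
translate([1861, 1145, 0]) cube([69, 69, 451]);
translate([69, 0, 252]) cube([1792, 31, 161]);
translate([69, 1183, 252]) cube([1792, 31, 161]);
translate([0, 69, 252]) cube([31, 1076, 161]);
translate([1899, 69, 252]) cube([31, 1076, 161]);
translate([211, 0, 413]) cube([64, 1214, 21]);
translate([417, 0, 413]) cube([64, 1214, 21]);
translate([623, 0, 413]) cube([64, 1214, 21]);
translate([829, 0, 413]) cube([64, 1214, 21]);
translate([1035, 0, 413]) cube([64, 1214, 21]);
translate([1241, 0, 413]) cube([64, 1214, 21]);
translate([1447, 0, 413]) cube([64, 1214, 21]);
translate([1653, 0, 413]) cube([64, 1214, 21]);


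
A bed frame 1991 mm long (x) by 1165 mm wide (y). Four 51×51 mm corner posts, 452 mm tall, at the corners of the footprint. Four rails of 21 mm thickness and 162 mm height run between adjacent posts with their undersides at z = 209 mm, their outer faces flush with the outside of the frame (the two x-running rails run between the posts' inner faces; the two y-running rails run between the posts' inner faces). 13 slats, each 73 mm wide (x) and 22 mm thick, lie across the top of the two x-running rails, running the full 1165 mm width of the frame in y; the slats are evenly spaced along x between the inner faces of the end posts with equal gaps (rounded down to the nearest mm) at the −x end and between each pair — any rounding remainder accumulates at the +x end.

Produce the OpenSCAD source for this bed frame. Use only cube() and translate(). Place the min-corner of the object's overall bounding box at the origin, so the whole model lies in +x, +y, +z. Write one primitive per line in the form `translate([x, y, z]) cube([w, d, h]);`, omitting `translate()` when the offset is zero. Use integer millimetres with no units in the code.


cube([51, 51, 452]);
translate([0, 1114, 0]) cube([51, 51, 452]);
translate([1940, 0, 0]) cube([51, 51, 452]);
translate([1940, 1114, 0]) cube([51, 51, 452]);
translate([51, 0, 209]) cube([1889, 21, 162]);
translate([51, 1144, 209]) cube([1889, 21, 162]);
translate([0, 51, 209]) cube([21, 1063, 162]);
translate([1970, 51, 209]) cube([21, 1063, 162]);
translate([118, 0, 371]) cube([73, 1165, 22]);
translate([258, 0, 371]) cube([73, 1165, 22]);
translate([398, 0, 371]) cube([73, 1165, 22]);
translate([538, 0, 371]) cube([73, 1165, 22]);
translate([678, 0, 371]) cube([73, 1165, 22]);
translate([818, 0, 371]) cube([73, 1165, 22]);
translate([958, 0, 371]) cube([73, 1165, 22]);
translate([1098, 0, 371]) cube([73, 1165, 22]);
translate([1238, 0, 371]) cube([73, 1165, 22]);
translate([1378, 0, 371]) cube([73, 1165, 22]);
translate([1518, 0, 371]) cube([73, 1165, 22]);
translate([1658, 0, 371]) cube([73, 1165, 22]);
translate([1798, 0, 371]) cube([73, 1165, 22]);


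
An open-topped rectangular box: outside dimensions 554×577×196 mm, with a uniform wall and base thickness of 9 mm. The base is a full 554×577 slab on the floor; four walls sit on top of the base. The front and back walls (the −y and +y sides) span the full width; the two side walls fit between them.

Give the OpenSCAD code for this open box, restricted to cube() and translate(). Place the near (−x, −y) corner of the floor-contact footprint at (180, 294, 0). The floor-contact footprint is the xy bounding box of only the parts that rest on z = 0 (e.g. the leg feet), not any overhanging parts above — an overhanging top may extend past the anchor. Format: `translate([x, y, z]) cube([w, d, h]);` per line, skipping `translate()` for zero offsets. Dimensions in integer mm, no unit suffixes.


translate([180, 294, 0]) cube([554, 577, 9]);
translate([180, 294, 9]) cube([554, 9, 187]);
translate([180, 862, 9]) cube([554, 9, 187]);
translate([180, 303, 9]) cube([9, 559, 187]);
translate([725, 303, 9]) cube([9, 559, 187]);


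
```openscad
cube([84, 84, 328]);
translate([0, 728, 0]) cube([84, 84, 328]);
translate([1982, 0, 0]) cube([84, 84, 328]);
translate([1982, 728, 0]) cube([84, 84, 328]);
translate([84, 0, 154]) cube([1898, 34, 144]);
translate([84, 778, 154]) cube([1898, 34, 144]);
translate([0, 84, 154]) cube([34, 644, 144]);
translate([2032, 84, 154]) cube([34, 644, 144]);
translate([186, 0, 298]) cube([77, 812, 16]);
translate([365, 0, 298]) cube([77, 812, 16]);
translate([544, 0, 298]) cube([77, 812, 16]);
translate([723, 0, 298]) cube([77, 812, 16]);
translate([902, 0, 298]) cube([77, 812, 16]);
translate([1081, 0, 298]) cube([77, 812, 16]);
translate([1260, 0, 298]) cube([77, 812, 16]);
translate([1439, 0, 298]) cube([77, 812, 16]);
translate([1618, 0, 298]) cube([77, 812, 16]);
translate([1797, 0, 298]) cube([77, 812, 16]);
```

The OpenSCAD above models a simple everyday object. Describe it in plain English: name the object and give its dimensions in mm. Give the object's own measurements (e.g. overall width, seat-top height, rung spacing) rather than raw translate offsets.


A bed frame 2066 mm long (x) by 812 mm wide (y). Four 84×84 mm corner posts, 328 mm tall, at the corners of the footprint. Four rails of 34 mm thickness and 144 mm height run between adjacent posts with their undersides at z = 154 mm, their outer faces flush with the outside of the frame (the two x-running rails run between the posts' inner faces; the two y-running rails run between the posts' inner faces). 10 slats, each 77 mm wide (x) and 16 mm thick, lie across the top of the two x-running rails, running the full 812 mm width of the frame in y; along x they sit between the end posts with a 102 mm gap after the −x posts and between neighbouring slats, leaving 108 mm before the +x posts.


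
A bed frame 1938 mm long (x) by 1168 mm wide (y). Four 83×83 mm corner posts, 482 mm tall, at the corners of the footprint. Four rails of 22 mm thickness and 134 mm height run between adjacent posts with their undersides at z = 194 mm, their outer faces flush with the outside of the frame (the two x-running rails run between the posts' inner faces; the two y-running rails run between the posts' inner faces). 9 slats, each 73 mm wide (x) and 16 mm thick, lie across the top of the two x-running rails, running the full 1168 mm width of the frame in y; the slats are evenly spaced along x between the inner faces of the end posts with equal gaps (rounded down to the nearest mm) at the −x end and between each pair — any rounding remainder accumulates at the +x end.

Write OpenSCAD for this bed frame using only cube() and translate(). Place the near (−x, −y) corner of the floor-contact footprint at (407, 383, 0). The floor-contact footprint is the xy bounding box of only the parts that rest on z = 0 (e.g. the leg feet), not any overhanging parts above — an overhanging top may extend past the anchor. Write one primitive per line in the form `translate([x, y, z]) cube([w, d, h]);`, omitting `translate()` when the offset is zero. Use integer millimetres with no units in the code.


translate([407, 383, 0]) cube([83, 83, 482]);
translate([407, 1468, 0]) cube([83, 83, 482]);
translate([2262, 383, 0]) cube([83, 83, 482]);
translate([2262, 1468, 0]) cube([83, 83, 482]);
translate([490, 383, 194]) cube([1772, 22, 134]);
translate([490, 1529, 194]) cube([1772, 22, 134]);
translate([407, 466, 194]) cube([22, 1002, 134]);
translate([2323, 466, 194]) cube([22, 1002, 134]);
translate([601, 383, 328]) cube([73, 1168, 16]);
translate([785, 383, 328]) cube([73, 1168, 16]);
translate([969, 383, 328]) cube([73, 1168, 16]);
translate([1153, 383, 328]) cube([73, 1168, 16]);
translate([1337, 383, 328]) cube([73, 1168, 16]);
translate([1521, 383, 328]) cube([73, 1168, 16]);
translate([1705, 383, 328]) cube([73, 1168, 16]);
translate([1889, 383, 328]) cube([73, 1168, 16]);
translate([2073, 383, 328]) cube([73, 1168, 16]);


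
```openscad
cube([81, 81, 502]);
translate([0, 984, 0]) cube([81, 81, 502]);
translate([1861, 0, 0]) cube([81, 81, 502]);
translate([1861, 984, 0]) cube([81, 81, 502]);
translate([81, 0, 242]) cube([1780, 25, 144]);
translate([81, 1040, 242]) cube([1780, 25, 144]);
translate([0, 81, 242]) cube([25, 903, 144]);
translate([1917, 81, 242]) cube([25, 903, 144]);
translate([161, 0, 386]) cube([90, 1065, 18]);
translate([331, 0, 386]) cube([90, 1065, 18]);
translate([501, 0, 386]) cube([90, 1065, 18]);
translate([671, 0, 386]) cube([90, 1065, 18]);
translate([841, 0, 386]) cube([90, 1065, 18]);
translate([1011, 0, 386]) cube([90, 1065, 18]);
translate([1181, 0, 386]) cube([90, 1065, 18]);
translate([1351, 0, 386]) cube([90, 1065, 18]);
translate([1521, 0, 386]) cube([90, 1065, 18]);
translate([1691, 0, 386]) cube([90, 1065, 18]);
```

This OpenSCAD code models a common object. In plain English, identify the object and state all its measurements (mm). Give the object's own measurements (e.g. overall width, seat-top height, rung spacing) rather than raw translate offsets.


A bed frame 1942 mm long (x) by 1065 mm wide (y). Four 81×81 mm corner posts, 502 mm tall, at the corners of the footprint. Four rails of 25 mm thickness and 144 mm height run between adjacent posts with their undersides at z = 242 mm, their outer faces flush with the outside of the frame (the two x-running rails run between the posts' inner faces; the two y-running rails run between the posts' inner faces). 10 slats, each 90 mm wide (x) and 18 mm thick, lie across the top of the two x-running rails, running the full 1065 mm width of the frame in y; along x they sit between the end posts with a 80 mm gap after the −x posts and between neighbouring slats and before the +x posts.


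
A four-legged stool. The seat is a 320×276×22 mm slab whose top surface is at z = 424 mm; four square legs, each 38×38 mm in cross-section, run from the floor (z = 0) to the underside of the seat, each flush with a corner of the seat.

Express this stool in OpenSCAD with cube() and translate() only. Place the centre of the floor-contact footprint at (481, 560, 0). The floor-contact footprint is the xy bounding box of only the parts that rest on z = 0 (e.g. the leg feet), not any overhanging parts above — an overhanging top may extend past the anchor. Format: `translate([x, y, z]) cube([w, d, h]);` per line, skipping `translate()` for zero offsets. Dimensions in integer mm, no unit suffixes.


translate([321, 422, 402]) cube([320, 276, 22]);
translate([321, 422, 0]) cube([38, 38, 402]);
translate([603, 422, 0]) cube([38, 38, 402]);
translate([321, 660, 0]) cube([38, 38, 402]);
translate([603, 660, 0]) cube([38, 38, 402]);


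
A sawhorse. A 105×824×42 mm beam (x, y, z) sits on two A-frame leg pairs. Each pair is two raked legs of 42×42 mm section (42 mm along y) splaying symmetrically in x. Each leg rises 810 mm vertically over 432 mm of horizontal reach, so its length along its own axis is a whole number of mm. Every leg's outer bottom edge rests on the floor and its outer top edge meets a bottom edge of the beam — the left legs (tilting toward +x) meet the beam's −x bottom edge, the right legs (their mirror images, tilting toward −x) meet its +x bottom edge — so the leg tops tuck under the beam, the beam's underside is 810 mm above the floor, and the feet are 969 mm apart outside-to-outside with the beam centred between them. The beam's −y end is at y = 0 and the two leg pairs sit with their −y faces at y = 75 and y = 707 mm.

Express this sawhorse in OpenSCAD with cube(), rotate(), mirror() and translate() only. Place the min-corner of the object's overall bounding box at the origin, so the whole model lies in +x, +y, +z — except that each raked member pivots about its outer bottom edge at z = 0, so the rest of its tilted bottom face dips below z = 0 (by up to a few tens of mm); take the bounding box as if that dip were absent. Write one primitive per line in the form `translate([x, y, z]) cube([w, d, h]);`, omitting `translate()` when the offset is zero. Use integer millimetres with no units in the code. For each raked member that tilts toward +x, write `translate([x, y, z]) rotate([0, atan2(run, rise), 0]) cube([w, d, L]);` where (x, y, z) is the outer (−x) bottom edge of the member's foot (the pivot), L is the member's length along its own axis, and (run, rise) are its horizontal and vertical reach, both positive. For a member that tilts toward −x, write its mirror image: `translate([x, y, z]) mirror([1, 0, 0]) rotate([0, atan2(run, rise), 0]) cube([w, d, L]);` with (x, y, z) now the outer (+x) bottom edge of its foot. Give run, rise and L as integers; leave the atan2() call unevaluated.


translate([432, 0, 810]) cube([105, 824, 42]);
translate([0, 75, 0]) rotate([0, atan2(432, 810), 0]) cube([42, 42, 918]);
translate([969, 75, 0]) mirror([1, 0, 0]) rotate([0, atan2(432, 810), 0]) cube([42, 42, 918]);
translate([0, 707, 0]) rotate([0, atan2(432, 810), 0]) cube([42, 42, 918]);
translate([969, 707, 0]) mirror([1, 0, 0]) rotate([0, atan2(432, 810), 0]) cube([42, 42, 918]);


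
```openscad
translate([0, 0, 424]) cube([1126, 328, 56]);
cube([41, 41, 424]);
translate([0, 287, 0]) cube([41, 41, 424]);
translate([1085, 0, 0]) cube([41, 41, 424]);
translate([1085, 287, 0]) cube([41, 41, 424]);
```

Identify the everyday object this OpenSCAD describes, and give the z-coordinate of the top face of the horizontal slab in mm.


A bench. The seat-top height is 480 mm.

A long slab on four corner posts — a bench. The slab sits at z = 424 with thickness 56, so the top is 424 + 56 = 480 mm.


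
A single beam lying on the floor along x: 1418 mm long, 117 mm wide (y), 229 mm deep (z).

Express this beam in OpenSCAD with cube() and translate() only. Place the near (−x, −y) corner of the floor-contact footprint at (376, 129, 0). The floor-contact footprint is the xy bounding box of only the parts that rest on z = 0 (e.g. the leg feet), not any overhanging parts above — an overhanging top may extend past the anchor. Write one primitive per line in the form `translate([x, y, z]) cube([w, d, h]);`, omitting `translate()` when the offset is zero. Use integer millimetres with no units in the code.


translate([376, 129, 0]) cube([1418, 117, 229]);


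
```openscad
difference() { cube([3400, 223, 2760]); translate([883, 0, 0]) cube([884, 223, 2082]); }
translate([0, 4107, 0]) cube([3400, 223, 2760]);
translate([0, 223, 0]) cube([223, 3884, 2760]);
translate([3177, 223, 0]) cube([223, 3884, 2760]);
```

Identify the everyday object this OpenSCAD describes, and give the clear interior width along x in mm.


A single room. The interior width is 2954 mm.

Four walls enclosing a rectangle with a door in the front wall — a room. Outside width 3400 minus two 223 mm walls gives 2954 mm.


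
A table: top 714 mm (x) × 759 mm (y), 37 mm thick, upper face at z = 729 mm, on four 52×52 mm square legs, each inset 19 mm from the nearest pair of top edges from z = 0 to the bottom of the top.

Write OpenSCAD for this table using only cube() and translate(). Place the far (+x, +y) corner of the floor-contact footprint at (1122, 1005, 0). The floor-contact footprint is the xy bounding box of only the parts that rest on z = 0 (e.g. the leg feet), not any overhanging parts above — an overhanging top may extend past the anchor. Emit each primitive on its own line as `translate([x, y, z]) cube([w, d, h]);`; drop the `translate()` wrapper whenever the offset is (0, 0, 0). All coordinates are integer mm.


translate([427, 265, 692]) cube([714, 759, 37]);
translate([446, 284, 0]) cube([52, 52, 692]);
translate([1070, 284, 0]) cube([52, 52, 692]);
translate([446, 953, 0]) cube([52, 52, 692]);
translate([1070, 953, 0]) cube([52, 52, 692]);


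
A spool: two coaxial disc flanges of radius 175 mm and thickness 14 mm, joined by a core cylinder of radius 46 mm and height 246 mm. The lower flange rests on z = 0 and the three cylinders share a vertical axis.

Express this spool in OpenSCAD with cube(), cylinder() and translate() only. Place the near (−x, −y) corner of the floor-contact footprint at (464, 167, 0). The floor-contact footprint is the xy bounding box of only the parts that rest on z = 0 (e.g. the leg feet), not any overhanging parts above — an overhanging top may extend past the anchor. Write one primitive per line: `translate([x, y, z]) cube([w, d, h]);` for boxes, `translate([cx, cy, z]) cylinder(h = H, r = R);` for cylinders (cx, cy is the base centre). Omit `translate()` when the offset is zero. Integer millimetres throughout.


translate([639, 342, 0]) cylinder(h = 14, r = 175);
translate([639, 342, 14]) cylinder(h = 246, r = 46);
translate([639, 342, 260]) cylinder(h = 14, r = 175);


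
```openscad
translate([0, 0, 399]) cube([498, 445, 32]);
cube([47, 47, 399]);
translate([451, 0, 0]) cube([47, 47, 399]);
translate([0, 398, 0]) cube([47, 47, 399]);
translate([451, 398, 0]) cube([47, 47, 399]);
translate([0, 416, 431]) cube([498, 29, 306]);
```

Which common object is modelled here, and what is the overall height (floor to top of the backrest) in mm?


A chair. The overall height is 737 mm.

A slab on four corner posts with a tall panel at the back — a chair. The seat slab sits at z = 399 with thickness 32, and the 306 mm backrest starts at the seat top, so the overall height is 399 + 32 + 306 = 737 mm.


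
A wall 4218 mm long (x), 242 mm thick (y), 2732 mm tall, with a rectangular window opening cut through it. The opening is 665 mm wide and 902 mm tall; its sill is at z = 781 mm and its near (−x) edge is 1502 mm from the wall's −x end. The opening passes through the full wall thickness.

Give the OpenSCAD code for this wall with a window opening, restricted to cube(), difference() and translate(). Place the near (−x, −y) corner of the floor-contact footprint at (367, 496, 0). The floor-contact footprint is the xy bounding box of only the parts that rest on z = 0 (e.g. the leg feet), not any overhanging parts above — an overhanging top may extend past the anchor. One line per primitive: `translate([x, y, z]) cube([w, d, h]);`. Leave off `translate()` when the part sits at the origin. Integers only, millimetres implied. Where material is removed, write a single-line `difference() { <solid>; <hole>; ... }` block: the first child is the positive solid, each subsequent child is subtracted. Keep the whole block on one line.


difference() { translate([367, 496, 0]) cube([4218, 242, 2732]); translate([1869, 496, 781]) cube([665, 242, 902]); }


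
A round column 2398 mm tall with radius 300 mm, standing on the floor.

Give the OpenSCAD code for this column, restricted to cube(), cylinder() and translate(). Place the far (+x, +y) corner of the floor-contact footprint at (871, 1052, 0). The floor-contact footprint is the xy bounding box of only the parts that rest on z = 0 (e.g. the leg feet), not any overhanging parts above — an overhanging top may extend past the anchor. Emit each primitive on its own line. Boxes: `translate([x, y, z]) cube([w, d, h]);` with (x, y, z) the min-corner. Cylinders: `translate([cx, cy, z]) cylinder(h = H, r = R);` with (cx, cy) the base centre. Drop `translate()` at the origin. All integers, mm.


translate([571, 752, 0]) cylinder(h = 2398, r = 300);


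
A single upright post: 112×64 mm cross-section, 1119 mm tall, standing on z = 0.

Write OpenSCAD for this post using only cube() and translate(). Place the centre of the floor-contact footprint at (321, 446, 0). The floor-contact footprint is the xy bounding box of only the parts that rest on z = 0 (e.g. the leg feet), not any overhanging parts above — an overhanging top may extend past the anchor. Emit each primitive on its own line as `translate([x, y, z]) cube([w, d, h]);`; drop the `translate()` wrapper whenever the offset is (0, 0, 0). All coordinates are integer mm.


translate([265, 414, 0]) cube([112, 64, 1119]);


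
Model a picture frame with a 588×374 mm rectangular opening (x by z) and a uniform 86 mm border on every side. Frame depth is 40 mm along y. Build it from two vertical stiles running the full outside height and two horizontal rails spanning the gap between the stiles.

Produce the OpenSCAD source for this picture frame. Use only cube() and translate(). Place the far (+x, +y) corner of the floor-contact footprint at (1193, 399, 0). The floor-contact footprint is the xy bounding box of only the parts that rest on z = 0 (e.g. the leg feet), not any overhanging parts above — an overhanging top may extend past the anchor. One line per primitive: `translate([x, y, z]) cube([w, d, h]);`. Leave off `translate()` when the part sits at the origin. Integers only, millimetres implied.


translate([433, 359, 0]) cube([86, 40, 546]);
translate([1107, 359, 0]) cube([86, 40, 546]);
translate([519, 359, 0]) cube([588, 40, 86]);
translate([519, 359, 460]) cube([588, 40, 86]);


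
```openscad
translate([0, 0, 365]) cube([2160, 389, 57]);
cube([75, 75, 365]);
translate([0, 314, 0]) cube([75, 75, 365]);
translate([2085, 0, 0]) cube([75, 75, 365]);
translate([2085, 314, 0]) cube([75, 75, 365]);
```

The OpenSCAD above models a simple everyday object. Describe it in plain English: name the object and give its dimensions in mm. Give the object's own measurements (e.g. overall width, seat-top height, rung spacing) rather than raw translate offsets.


A bench: a 2160×389 mm seat slab, 57 mm thick, top at z = 422 mm, on four 75×75 mm square legs flush with the seat corners and standing on z = 0.


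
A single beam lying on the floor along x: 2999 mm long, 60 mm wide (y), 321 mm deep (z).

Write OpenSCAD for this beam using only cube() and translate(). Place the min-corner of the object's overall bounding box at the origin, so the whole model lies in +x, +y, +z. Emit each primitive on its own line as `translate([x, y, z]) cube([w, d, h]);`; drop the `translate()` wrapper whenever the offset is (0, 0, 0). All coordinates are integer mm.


cube([2999, 60, 321]);


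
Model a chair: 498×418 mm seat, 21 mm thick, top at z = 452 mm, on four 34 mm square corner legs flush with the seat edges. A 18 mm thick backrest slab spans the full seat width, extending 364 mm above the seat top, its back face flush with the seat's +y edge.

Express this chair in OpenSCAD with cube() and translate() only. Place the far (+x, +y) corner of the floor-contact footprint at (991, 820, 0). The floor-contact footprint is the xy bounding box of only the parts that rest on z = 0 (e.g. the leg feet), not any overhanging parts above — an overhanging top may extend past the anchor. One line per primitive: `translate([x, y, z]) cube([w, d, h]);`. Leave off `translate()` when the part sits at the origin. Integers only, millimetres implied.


translate([493, 402, 431]) cube([498, 418, 21]);
translate([493, 402, 0]) cube([34, 34, 431]);
translate([957, 402, 0]) cube([34, 34, 431]);
translate([493, 786, 0]) cube([34, 34, 431]);
translate([957, 786, 0]) cube([34, 34, 431]);
translate([493, 802, 452]) cube([498, 18, 364]);


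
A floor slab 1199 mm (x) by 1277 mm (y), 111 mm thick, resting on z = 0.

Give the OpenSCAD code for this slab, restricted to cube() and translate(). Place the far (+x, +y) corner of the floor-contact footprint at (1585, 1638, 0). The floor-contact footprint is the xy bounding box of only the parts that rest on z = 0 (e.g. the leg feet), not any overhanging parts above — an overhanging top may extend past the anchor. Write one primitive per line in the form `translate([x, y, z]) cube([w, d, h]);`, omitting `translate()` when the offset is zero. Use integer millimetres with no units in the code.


translate([386, 361, 0]) cube([1199, 1277, 111]);


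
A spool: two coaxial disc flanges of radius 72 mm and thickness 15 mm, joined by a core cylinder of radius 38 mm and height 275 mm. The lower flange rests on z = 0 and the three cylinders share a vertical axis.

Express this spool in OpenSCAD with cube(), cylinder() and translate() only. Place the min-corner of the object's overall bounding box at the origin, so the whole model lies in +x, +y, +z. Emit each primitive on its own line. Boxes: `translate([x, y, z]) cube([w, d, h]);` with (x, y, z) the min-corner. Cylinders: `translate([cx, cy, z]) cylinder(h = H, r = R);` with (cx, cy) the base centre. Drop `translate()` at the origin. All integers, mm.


translate([72, 72, 0]) cylinder(h = 15, r = 72);
translate([72, 72, 15]) cylinder(h = 275, r = 38);
translate([72, 72, 290]) cylinder(h = 15, r = 72);


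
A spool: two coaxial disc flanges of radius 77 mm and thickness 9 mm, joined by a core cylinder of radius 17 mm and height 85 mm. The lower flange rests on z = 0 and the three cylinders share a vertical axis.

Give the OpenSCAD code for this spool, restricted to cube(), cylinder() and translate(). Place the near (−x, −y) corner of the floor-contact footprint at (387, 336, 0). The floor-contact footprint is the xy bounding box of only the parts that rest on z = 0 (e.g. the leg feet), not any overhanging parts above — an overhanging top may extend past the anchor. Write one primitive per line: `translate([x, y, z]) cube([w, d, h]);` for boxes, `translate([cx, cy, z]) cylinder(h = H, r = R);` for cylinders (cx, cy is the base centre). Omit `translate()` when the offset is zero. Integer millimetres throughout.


translate([464, 413, 0]) cylinder(h = 9, r = 77);
translate([464, 413, 9]) cylinder(h = 85, r = 17);
translate([464, 413, 94]) cylinder(h = 9, r = 77);


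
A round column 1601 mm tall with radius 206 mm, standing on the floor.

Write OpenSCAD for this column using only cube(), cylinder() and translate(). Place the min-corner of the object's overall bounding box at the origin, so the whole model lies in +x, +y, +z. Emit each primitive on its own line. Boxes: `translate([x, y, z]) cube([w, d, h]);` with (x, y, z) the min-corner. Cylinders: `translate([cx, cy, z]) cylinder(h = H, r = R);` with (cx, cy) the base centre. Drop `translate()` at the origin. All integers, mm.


translate([206, 206, 0]) cylinder(h = 1601, r = 206);


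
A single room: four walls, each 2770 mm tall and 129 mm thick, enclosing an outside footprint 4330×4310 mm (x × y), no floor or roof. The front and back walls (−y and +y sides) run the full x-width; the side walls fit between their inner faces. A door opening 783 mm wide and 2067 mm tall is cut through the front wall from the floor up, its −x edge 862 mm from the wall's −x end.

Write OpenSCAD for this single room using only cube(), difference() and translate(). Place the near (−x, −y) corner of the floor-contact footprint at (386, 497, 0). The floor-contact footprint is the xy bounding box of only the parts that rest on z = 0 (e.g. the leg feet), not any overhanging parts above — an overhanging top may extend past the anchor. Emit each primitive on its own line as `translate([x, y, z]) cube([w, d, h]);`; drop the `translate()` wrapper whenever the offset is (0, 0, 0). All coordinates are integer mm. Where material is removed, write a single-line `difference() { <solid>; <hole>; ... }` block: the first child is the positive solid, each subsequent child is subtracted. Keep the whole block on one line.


difference() { translate([386, 497, 0]) cube([4330, 129, 2770]); translate([1248, 497, 0]) cube([783, 129, 2067]); }
translate([386, 4678, 0]) cube([4330, 129, 2770]);
translate([386, 626, 0]) cube([129, 4052, 2770]);
translate([4587, 626, 0]) cube([129, 4052, 2770]);


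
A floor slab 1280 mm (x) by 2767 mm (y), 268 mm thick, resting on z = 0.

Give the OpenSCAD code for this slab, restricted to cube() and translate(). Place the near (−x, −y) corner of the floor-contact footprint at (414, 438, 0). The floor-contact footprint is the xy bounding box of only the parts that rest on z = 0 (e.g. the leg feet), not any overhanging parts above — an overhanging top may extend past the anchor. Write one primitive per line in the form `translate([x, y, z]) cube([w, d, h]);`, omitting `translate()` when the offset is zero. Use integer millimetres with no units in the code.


translate([414, 438, 0]) cube([1280, 2767, 268]);


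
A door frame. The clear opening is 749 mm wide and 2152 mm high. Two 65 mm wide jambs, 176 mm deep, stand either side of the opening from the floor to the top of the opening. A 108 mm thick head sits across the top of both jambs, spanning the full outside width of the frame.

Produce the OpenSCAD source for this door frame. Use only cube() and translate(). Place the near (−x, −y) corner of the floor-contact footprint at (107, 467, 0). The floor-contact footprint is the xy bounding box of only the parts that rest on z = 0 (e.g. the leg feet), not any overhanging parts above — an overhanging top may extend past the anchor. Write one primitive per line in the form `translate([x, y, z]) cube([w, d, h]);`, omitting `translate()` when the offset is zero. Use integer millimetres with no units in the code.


translate([107, 467, 0]) cube([65, 176, 2152]);
translate([921, 467, 0]) cube([65, 176, 2152]);
translate([107, 467, 2152]) cube([879, 176, 108]);


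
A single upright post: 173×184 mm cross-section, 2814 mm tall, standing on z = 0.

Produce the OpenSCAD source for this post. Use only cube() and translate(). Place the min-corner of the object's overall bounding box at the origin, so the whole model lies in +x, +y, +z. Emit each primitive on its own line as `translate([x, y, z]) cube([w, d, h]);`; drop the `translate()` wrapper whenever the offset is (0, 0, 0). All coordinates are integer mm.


cube([173, 184, 2814]);


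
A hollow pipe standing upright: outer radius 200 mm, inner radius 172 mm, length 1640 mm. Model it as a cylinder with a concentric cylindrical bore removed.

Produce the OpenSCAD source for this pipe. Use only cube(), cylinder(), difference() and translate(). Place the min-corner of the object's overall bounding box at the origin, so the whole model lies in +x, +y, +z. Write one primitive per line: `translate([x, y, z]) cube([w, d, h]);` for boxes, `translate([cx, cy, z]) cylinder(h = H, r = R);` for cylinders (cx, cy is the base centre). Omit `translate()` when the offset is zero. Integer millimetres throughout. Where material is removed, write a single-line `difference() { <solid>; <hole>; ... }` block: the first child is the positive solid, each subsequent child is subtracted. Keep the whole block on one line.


difference() { translate([200, 200, 0]) cylinder(h = 1640, r = 200); translate([200, 200, 0]) cylinder(h = 1640, r = 172); }
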